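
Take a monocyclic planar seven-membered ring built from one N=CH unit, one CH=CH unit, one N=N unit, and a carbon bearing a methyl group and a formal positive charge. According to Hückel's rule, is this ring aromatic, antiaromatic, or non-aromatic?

Check conjugation: every atom in a ring double bond is sp² and brings one electron to the p orbital; the doubly-bonded nitrogens are pyridine-type — their lone pairs lie in the ring plane, leaving one electron in the p orbital; the carbocation has an empty p orbital — every position has a p orbital, so the cyclic π system is continuous.
Tallying contributions gives 3 × 2 = 6 from the double-bond units + 0 from the C(methyl)(+) atom = 6.
With 6 π electrons (n = 1), the Hückel 4n+2 condition holds.

Aromatic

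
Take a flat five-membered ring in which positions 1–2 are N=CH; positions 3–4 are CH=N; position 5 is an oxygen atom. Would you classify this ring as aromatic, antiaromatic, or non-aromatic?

The p orbitals form a continuous loop: the double-bond atoms are sp², each contributing one p electron; the doubly-bonded nitrogens are pyridine-type — their lone pairs lie in the ring plane, leaving one electron in the p orbital; the oxygen donates one lone pair from its p orbital. The ring is fully conjugated.
π-electron count: 2 × 2 = 4 from the double-bond units + 2 from the O atom = 6.
6 = 4(1) + 2, which satisfies Hückel's 4n+2 rule.

Aromatic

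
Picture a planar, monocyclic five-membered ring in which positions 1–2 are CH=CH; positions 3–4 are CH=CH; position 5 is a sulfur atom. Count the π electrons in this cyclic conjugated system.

The p orbitals form a continuous loop: every atom in a ring double bond is sp² and brings one electron to the p orbital; the sulfur donates one lone pair from its p orbital. The ring is fully conjugated.
Counting π electrons: 2 × 2 = 4 from the double-bond units + 2 from the S atom = 6.

6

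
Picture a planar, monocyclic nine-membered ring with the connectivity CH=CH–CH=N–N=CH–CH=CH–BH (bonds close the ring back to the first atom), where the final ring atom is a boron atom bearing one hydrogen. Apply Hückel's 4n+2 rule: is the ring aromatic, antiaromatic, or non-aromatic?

Check conjugation: every atom in a ring double bond is sp² and brings one electron to the p orbital; each =N– nitrogen is pyridine-type (lone pair in the sp² plane, one electron in the p orbital); the boron has an empty p orbital — every position has a p orbital, so the cyclic π system is continuous.
π-electron count: 4 × 2 = 8 from the double-bond units + 0 from the BH atom = 8.
With 8 = 4·2 π electrons, Hückel's rule classifies the planar ring as antiaromatic.

Antiaromatic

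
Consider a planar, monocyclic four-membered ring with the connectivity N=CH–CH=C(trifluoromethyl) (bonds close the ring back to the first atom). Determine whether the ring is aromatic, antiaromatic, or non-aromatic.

Antiaromatic

All ring atoms are sp² and supply a p orbital to the ring (each doubly-bonded ring atom is sp² with one p-orbital electron; each =N– nitrogen is pyridine-type (lone pair in the sp² plane, one electron in the p orbital)); the conjugation is uninterrupted.
Counting π electrons: 2 × 2 = 4 from the 2 double-bond units.
A 4n π count (4, n = 1) in a planar conjugated ring means antiaromatic.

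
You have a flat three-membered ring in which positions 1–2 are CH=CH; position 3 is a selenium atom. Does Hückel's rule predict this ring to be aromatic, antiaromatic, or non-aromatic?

Antiaromatic

All ring atoms are sp² and supply a p orbital to the ring (every atom in a ring double bond is sp² and brings one electron to the p orbital; the selenium donates one lone pair from its p orbital); the conjugation is uninterrupted.
Adding the contributions, 1 × 2 = 2 from the double-bond unit + 2 from the Se atom = 4.
4 is a 4n count (n = 1), so the planar conjugated ring is antiaromatic.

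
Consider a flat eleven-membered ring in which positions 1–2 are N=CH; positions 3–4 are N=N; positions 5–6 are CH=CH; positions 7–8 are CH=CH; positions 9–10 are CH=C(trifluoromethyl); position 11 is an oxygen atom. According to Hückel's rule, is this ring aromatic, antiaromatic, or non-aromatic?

All ring atoms are sp² and supply a p orbital to the ring (each doubly-bonded ring atom is sp² with one p-orbital electron; each sp² =N– keeps its lone pair in-plane and puts one electron into the π system; the oxygen donates one lone pair from its p orbital); the conjugation is uninterrupted.
π-electron count: 5 × 2 = 10 from the double-bond units + 2 from the O atom = 12.
12 = 4(3); a planar, fully conjugated 4n system is antiaromatic.

Antiaromatic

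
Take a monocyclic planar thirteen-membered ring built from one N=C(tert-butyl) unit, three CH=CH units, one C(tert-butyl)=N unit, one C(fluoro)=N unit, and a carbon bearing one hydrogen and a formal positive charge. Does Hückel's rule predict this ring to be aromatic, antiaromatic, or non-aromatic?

Antiaromatic

Check conjugation: each doubly-bonded ring atom is sp² with one p-orbital electron; the doubly-bonded nitrogens are pyridine-type — their lone pairs lie in the ring plane, leaving one electron in the p orbital; the carbocation has an empty p orbital — every position has a p orbital, so the cyclic π system is continuous.
Adding the contributions, 6 × 2 = 12 from the double-bond units + 0 from the CH(+) atom = 12.
12 is a 4n count (n = 3), so the planar conjugated ring is antiaromatic.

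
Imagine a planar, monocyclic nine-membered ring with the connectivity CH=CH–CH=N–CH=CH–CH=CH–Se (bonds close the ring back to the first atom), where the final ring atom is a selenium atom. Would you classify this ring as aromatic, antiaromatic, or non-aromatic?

Check conjugation: each doubly-bonded ring atom is sp² with one p-orbital electron; the doubly-bonded nitrogens are pyridine-type — their lone pairs lie in the ring plane, leaving one electron in the p orbital; the selenium donates one lone pair from its p orbital — every position has a p orbital, so the cyclic π system is continuous.
Counting π electrons: 4 × 2 = 8 from the double-bond units + 2 from the Se atom = 10.
That gives a 4n+2 count (10, n = 2).

Aromatic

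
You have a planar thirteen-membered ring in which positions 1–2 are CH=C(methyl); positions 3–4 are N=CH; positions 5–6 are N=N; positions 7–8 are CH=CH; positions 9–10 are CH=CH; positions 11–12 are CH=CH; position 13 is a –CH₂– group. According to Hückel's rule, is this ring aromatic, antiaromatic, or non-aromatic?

At the CH2 position, the tetrahedral CH₂ carbon is sp³ and has no p orbital in the ring π system; the ring's p-orbital overlap is broken there.
Broken conjugation rules out both aromaticity and antiaromaticity.

Non-aromatic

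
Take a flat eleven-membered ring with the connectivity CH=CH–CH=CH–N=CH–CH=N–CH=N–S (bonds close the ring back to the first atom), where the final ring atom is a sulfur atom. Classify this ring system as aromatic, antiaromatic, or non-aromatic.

Every ring atom contributes a p orbital perpendicular to the ring (the double-bond atoms are sp², each contributing one p electron; each =N– nitrogen is pyridine-type (lone pair in the sp² plane, one electron in the p orbital); the sulfur donates one lone pair from its p orbital), so the π system is cyclic and fully conjugated.
Adding the contributions, 5 × 2 = 10 from the double-bond units + 2 from the S atom = 12.
A 4n π count (12, n = 3) in a planar conjugated ring means antiaromatic.

Antiaromatic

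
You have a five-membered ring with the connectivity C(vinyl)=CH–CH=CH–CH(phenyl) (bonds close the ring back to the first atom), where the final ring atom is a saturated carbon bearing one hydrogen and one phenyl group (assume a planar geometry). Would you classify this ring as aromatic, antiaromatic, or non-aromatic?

The CH(phenyl) carbon is saturated: that saturated carbon is sp³ and has no p orbital in the ring π system. Conjugation is not continuous around the ring.
Without a continuous loop of overlapping p orbitals the Hückel electron count never comes into play.

Non-aromatic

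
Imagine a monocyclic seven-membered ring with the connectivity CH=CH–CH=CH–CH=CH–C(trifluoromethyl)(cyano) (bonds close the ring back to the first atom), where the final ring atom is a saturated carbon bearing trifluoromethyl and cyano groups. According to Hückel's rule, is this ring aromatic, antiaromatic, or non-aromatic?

Non-aromatic

The C(trifluoromethyl)(cyano) carbon is saturated: that saturated carbon is sp³ and has no p orbital in the ring π system. Conjugation is not continuous around the ring.
Without a continuous loop of overlapping p orbitals the Hückel electron count never comes into play.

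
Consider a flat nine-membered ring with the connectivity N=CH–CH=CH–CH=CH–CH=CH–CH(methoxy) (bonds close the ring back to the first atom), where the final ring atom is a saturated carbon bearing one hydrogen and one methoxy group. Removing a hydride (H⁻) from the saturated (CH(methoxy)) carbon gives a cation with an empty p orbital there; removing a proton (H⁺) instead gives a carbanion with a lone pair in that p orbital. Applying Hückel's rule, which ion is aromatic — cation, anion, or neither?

The anion

In both ions every ring atom is sp² and contributes a p orbital, so both rings are fully conjugated.
Cation: 4 × 2 + 0 = 8 π electrons → 4(2), antiaromatic.
Anion: 4 × 2 + 2 = 10 π electrons → 4(2)+2, aromatic.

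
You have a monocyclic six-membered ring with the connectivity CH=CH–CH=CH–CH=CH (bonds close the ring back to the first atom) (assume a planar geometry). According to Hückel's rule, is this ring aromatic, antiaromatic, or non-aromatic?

Every ring atom contributes a p orbital perpendicular to the ring (each doubly-bonded ring atom is sp² with one p-orbital electron), so the π system is cyclic and fully conjugated.
π-electron count: 3 × 2 = 6 from the 3 double-bond units.
With 6 π electrons (n = 1), the Hückel 4n+2 condition holds.

Aromatic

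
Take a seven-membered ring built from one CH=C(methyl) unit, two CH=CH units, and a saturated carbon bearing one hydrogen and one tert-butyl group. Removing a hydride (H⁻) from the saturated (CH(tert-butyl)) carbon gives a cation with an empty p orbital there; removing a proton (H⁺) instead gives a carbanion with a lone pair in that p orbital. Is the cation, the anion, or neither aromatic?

The cation

In both ions every ring atom is sp² and contributes a p orbital, so both rings are fully conjugated.
Cation: 3 × 2 + 0 = 6 π electrons → 4(1)+2, aromatic.
Anion: 3 × 2 + 2 = 8 π electrons → 4(2), antiaromatic.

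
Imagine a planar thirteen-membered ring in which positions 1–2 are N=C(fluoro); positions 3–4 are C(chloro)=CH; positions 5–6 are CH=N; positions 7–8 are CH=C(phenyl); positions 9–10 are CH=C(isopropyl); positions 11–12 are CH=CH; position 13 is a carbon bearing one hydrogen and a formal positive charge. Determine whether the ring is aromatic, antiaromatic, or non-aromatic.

Antiaromatic

Every ring atom contributes a p orbital perpendicular to the ring (each doubly-bonded ring atom is sp² with one p-orbital electron; the doubly-bonded nitrogens are pyridine-type — their lone pairs lie in the ring plane, leaving one electron in the p orbital; the carbocation has an empty p orbital), so the π system is cyclic and fully conjugated.
π-electron count: 6 × 2 = 12 from the double-bond units + 0 from the CH(+) atom = 12.
12 = 4(3); a planar, fully conjugated 4n system is antiaromatic.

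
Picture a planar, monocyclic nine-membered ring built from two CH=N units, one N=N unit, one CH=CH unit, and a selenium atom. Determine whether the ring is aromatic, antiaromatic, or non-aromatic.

Aromatic

All ring atoms are sp² and supply a p orbital to the ring (every atom in a ring double bond is sp² and brings one electron to the p orbital; the doubly-bonded nitrogens are pyridine-type — their lone pairs lie in the ring plane, leaving one electron in the p orbital; the selenium donates one lone pair from its p orbital); the conjugation is uninterrupted.
Adding the contributions, 4 × 2 = 8 from the double-bond units + 2 from the Se atom = 10.
Since 10 = 4·2 + 2, the ring meets the 4n+2 criterion.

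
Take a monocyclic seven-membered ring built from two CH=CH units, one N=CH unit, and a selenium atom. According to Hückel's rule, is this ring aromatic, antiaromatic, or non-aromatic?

Check conjugation: every atom in a ring double bond is sp² and brings one electron to the p orbital; each sp² =N– keeps its lone pair in-plane and puts one electron into the π system; the selenium donates one lone pair from its p orbital — every position has a p orbital, so the cyclic π system is continuous.
Adding the contributions, 3 × 2 = 6 from the double-bond units + 2 from the Se atom = 8.
With 8 = 4·2 π electrons, Hückel's rule classifies the planar ring as antiaromatic.

Antiaromatic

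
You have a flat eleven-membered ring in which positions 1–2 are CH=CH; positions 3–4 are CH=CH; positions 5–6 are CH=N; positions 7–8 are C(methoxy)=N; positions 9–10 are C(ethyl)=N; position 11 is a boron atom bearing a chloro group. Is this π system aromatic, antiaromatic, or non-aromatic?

Check conjugation: the double-bond atoms are sp², each contributing one p electron; each =N– nitrogen is pyridine-type (lone pair in the sp² plane, one electron in the p orbital); the boron has an empty p orbital — every position has a p orbital, so the cyclic π system is continuous.
π-electron count: 5 × 2 = 10 from the double-bond units + 0 from the B(chloro) atom = 10.
Since 10 = 4·2 + 2, the ring meets the 4n+2 criterion.

Aromatic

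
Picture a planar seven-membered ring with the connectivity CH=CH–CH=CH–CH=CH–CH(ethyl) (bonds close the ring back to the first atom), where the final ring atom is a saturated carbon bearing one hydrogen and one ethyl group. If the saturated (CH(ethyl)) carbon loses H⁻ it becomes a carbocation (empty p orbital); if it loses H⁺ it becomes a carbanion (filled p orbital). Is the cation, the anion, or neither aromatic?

The cation

Once that carbon is sp², every ring atom has a p orbital and both ions are fully conjugated.
Cation: 3 × 2 + 0 = 6 π electrons → 4(1)+2, aromatic.
Anion: 3 × 2 + 2 = 8 π electrons → 4(2), antiaromatic.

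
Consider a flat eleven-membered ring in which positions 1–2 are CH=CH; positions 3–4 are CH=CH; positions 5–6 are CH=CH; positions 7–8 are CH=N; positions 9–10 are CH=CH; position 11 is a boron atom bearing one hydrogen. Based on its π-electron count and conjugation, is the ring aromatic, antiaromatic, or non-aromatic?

Aromatic

Every ring atom contributes a p orbital perpendicular to the ring (the double-bond atoms are sp², each contributing one p electron; each =N– nitrogen is pyridine-type (lone pair in the sp² plane, one electron in the p orbital); the boron has an empty p orbital), so the π system is cyclic and fully conjugated.
Adding the contributions, 5 × 2 = 10 from the double-bond units + 0 from the BH atom = 10.
Since 10 = 4·2 + 2, the ring meets the 4n+2 criterion.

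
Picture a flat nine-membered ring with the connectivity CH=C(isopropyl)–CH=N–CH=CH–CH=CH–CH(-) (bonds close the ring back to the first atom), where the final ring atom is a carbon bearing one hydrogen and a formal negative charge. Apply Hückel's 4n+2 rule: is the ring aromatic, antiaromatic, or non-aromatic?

The p orbitals form a continuous loop: each doubly-bonded ring atom is sp² with one p-orbital electron; the doubly-bonded nitrogens are pyridine-type — their lone pairs lie in the ring plane, leaving one electron in the p orbital; the carbanion's lone pair occupies the p orbital. The ring is fully conjugated.
Counting π electrons: 4 × 2 = 8 from the double-bond units + 2 from the CH(-) atom = 10.
With 10 π electrons (n = 2), the Hückel 4n+2 condition holds.

Aromatic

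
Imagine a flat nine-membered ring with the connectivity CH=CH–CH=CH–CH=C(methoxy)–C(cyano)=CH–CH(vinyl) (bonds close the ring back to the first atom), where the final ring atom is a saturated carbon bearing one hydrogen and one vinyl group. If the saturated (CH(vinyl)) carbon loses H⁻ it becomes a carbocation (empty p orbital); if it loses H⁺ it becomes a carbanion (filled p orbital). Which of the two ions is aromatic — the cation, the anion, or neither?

The anion

Both ions have a continuous loop of p orbitals — each ring atom is sp².
Cation: 4 × 2 + 0 = 8 π electrons → 4(2), antiaromatic.
Anion: 4 × 2 + 2 = 10 π electrons → 4(2)+2, aromatic.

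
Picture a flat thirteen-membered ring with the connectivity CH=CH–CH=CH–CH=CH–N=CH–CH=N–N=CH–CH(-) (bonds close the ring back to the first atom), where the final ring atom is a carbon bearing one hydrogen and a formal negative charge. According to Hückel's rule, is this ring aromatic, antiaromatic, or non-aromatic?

All ring atoms are sp² and supply a p orbital to the ring (each doubly-bonded ring atom is sp² with one p-orbital electron; each sp² =N– keeps its lone pair in-plane and puts one electron into the π system; the carbanion's lone pair occupies the p orbital); the conjugation is uninterrupted.
π-electron count: 6 × 2 = 12 from the double-bond units + 2 from the CH(-) atom = 14.
That gives a 4n+2 count (14, n = 3).

Aromatic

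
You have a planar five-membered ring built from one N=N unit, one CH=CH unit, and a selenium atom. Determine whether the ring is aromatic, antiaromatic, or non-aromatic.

Every ring atom contributes a p orbital perpendicular to the ring (the double-bond atoms are sp², each contributing one p electron; the doubly-bonded nitrogens are pyridine-type — their lone pairs lie in the ring plane, leaving one electron in the p orbital; the selenium donates one lone pair from its p orbital), so the π system is cyclic and fully conjugated.
Counting π electrons: 2 × 2 = 4 from the double-bond units + 2 from the Se atom = 6.
Since 6 = 4·1 + 2, the ring meets the 4n+2 criterion.

Aromatic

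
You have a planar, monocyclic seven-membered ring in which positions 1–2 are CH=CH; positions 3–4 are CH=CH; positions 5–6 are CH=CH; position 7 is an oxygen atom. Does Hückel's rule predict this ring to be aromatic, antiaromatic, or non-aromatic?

Antiaromatic

Every ring atom contributes a p orbital perpendicular to the ring (each doubly-bonded ring atom is sp² with one p-orbital electron; the oxygen donates one lone pair from its p orbital), so the π system is cyclic and fully conjugated.
Tallying contributions gives 3 × 2 = 6 from the double-bond units + 2 from the O atom = 8.
With 8 = 4·2 π electrons, Hückel's rule classifies the planar ring as antiaromatic.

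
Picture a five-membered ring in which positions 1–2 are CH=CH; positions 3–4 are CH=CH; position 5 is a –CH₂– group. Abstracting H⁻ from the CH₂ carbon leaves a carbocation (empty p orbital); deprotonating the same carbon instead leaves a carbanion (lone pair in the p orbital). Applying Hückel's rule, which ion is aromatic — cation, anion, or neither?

Once that carbon is sp², every ring atom has a p orbital and both ions are fully conjugated.
Cation: 2 × 2 + 0 = 4 π electrons → 4(1), antiaromatic.
Anion: 2 × 2 + 2 = 6 π electrons → 4(1)+2, aromatic.

The anion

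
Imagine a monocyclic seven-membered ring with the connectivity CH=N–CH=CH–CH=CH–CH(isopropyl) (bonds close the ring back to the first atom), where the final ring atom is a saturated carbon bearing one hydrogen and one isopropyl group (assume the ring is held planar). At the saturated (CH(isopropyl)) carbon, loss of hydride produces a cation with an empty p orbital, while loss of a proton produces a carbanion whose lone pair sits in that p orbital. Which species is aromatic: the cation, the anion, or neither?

Once that carbon is sp², every ring atom has a p orbital and both ions are fully conjugated.
Cation: 3 × 2 + 0 = 6 π electrons → 4(1)+2, aromatic.
Anion: 3 × 2 + 2 = 8 π electrons → 4(2), antiaromatic.

The cation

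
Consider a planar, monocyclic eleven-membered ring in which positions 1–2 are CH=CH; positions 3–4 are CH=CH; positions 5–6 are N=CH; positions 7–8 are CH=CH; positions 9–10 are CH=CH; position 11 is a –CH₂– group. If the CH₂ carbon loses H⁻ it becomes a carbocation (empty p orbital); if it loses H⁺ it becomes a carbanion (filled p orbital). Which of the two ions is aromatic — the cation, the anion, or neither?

Both ions have a continuous loop of p orbitals — each ring atom is sp².
Cation: 5 × 2 + 0 = 10 π electrons → 4(2)+2, aromatic.
Anion: 5 × 2 + 2 = 12 π electrons → 4(3), antiaromatic.

The cation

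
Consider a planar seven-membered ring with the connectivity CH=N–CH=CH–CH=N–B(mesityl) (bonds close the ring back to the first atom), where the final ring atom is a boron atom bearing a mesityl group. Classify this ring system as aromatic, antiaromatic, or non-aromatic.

The p orbitals form a continuous loop: each doubly-bonded ring atom is sp² with one p-orbital electron; each =N– nitrogen is pyridine-type (lone pair in the sp² plane, one electron in the p orbital); the boron has an empty p orbital. The ring is fully conjugated.
Adding the contributions, 3 × 2 = 6 from the double-bond units + 0 from the B(mesityl) atom = 6.
Since 6 = 4·1 + 2, the ring meets the 4n+2 criterion.

Aromatic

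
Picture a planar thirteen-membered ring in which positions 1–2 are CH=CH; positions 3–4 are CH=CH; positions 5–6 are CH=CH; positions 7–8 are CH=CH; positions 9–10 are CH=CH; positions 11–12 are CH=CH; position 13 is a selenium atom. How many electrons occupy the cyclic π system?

All ring atoms are sp² and supply a p orbital to the ring (every atom in a ring double bond is sp² and brings one electron to the p orbital; the selenium donates one lone pair from its p orbital); the conjugation is uninterrupted.
Tallying contributions gives 6 × 2 = 12 from the double-bond units + 2 from the Se atom = 14.

14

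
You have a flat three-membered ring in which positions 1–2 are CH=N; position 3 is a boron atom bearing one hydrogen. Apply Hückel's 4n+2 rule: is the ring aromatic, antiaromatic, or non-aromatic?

Aromatic

All ring atoms are sp² and supply a p orbital to the ring (the double-bond atoms are sp², each contributing one p electron; the doubly-bonded nitrogens are pyridine-type — their lone pairs lie in the ring plane, leaving one electron in the p orbital; the boron has an empty p orbital); the conjugation is uninterrupted.
Tallying contributions gives 1 × 2 = 2 from the double-bond unit + 0 from the BH atom = 2.
That gives a 4n+2 count (2, n = 0).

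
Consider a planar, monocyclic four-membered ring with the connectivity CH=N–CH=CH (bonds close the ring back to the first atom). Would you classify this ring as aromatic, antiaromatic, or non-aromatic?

Check conjugation: every atom in a ring double bond is sp² and brings one electron to the p orbital; each =N– nitrogen is pyridine-type (lone pair in the sp² plane, one electron in the p orbital) — every position has a p orbital, so the cyclic π system is continuous.
π-electron count: 2 × 2 = 4 from the 2 double-bond units.
With 4 = 4·1 π electrons, Hückel's rule classifies the planar ring as antiaromatic.

Antiaromatic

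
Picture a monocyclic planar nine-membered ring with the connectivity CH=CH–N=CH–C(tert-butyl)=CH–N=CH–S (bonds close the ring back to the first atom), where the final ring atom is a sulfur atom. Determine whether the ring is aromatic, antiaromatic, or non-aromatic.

Aromatic

All ring atoms are sp² and supply a p orbital to the ring (the double-bond atoms are sp², each contributing one p electron; the doubly-bonded nitrogens are pyridine-type — their lone pairs lie in the ring plane, leaving one electron in the p orbital; the sulfur donates one lone pair from its p orbital); the conjugation is uninterrupted.
Tallying contributions gives 4 × 2 = 8 from the double-bond units + 2 from the S atom = 10.
Since 10 = 4·2 + 2, the ring meets the 4n+2 criterion.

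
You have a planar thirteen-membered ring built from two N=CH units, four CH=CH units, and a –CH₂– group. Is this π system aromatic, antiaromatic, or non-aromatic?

Non-aromatic

The CH2 position has four σ bonds — the tetrahedral CH₂ carbon is sp³ and has no p orbital in the ring π system — so the cyclic conjugation is interrupted.
A ring that is not fully conjugated cannot be aromatic or antiaromatic regardless of its π-electron count.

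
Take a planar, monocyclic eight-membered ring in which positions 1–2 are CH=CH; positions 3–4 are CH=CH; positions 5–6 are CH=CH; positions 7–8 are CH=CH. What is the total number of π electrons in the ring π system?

All ring atoms are sp² and supply a p orbital to the ring (every atom in a ring double bond is sp² and brings one electron to the p orbital); the conjugation is uninterrupted.
Adding the contributions, 4 × 2 = 8 from the 4 double-bond units.

8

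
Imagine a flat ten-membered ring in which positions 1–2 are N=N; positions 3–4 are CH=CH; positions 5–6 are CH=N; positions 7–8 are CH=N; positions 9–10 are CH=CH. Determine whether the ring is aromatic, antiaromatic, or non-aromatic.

Check conjugation: every atom in a ring double bond is sp² and brings one electron to the p orbital; the doubly-bonded nitrogens are pyridine-type — their lone pairs lie in the ring plane, leaving one electron in the p orbital — every position has a p orbital, so the cyclic π system is continuous.
Adding the contributions, 5 × 2 = 10 from the 5 double-bond units.
10 = 4(2) + 2, which satisfies Hückel's 4n+2 rule.

Aromatic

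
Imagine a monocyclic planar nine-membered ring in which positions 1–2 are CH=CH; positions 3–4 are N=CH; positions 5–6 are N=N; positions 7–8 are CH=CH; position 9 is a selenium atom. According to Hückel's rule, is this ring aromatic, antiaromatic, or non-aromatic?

Every ring atom contributes a p orbital perpendicular to the ring (every atom in a ring double bond is sp² and brings one electron to the p orbital; the doubly-bonded nitrogens are pyridine-type — their lone pairs lie in the ring plane, leaving one electron in the p orbital; the selenium donates one lone pair from its p orbital), so the π system is cyclic and fully conjugated.
π-electron count: 4 × 2 = 8 from the double-bond units + 2 from the Se atom = 10.
That gives a 4n+2 count (10, n = 2).

Aromatic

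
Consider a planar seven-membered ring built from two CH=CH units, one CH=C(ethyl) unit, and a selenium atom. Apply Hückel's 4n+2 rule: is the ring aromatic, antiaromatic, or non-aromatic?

Check conjugation: each doubly-bonded ring atom is sp² with one p-orbital electron; the selenium donates one lone pair from its p orbital — every position has a p orbital, so the cyclic π system is continuous.
Counting π electrons: 3 × 2 = 6 from the double-bond units + 2 from the Se atom = 8.
8 is a 4n count (n = 2), so the planar conjugated ring is antiaromatic.

Antiaromatic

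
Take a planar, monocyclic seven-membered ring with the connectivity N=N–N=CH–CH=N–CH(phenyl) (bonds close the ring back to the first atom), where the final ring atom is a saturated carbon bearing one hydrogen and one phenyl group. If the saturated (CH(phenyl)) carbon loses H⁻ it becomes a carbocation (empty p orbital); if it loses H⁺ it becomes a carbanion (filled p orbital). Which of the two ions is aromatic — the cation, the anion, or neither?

The cation

In either ion the ring is fully conjugated: every atom, including the new sp² carbon, supplies a p orbital.
Cation: 3 × 2 + 0 = 6 π electrons → 4(1)+2, aromatic.
Anion: 3 × 2 + 2 = 8 π electrons → 4(2), antiaromatic.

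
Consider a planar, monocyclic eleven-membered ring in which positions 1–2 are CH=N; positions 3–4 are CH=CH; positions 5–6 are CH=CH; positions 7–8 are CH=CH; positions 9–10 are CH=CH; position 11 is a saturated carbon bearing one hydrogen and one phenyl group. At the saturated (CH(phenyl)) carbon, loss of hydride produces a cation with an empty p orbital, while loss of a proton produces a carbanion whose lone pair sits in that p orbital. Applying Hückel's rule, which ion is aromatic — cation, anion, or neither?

Once that carbon is sp², every ring atom has a p orbital and both ions are fully conjugated.
Cation: 5 × 2 + 0 = 10 π electrons → 4(2)+2, aromatic.
Anion: 5 × 2 + 2 = 12 π electrons → 4(3), antiaromatic.

The cation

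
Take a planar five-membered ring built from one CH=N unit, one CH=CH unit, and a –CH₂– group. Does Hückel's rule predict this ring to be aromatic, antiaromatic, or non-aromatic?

The CH2 position has four σ bonds — the tetrahedral CH₂ carbon is sp³ and has no p orbital in the ring π system — so the cyclic conjugation is interrupted.
A ring that is not fully conjugated cannot be aromatic or antiaromatic regardless of its π-electron count.

Non-aromatic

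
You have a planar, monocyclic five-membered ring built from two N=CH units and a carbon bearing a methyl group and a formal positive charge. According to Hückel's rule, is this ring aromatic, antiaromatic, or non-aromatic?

Check conjugation: the double-bond atoms are sp², each contributing one p electron; each sp² =N– keeps its lone pair in-plane and puts one electron into the π system; the carbocation has an empty p orbital — every position has a p orbital, so the cyclic π system is continuous.
Adding the contributions, 2 × 2 = 4 from the double-bond units + 0 from the C(methyl)(+) atom = 4.
4 is a 4n count (n = 1), so the planar conjugated ring is antiaromatic.

Antiaromatic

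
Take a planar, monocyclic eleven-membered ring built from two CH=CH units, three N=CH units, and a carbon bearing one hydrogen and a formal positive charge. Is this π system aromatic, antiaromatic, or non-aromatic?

Aromatic

All ring atoms are sp² and supply a p orbital to the ring (the double-bond atoms are sp², each contributing one p electron; each sp² =N– keeps its lone pair in-plane and puts one electron into the π system; the carbocation has an empty p orbital); the conjugation is uninterrupted.
Tallying contributions gives 5 × 2 = 10 from the double-bond units + 0 from the CH(+) atom = 10.
10 = 4(2) + 2, which satisfies Hückel's 4n+2 rule.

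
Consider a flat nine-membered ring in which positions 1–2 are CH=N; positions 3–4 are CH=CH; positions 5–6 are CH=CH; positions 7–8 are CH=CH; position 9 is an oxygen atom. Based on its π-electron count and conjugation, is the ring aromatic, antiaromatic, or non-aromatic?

Every ring atom contributes a p orbital perpendicular to the ring (each doubly-bonded ring atom is sp² with one p-orbital electron; each =N– nitrogen is pyridine-type (lone pair in the sp² plane, one electron in the p orbital); the oxygen donates one lone pair from its p orbital), so the π system is cyclic and fully conjugated.
Tallying contributions gives 4 × 2 = 8 from the double-bond units + 2 from the O atom = 10.
That gives a 4n+2 count (10, n = 2).

Aromatic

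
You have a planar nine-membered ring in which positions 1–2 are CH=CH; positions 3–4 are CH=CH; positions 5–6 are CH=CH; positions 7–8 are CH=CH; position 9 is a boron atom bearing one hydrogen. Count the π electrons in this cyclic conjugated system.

Every ring atom contributes a p orbital perpendicular to the ring (the double-bond atoms are sp², each contributing one p electron; the boron has an empty p orbital), so the π system is cyclic and fully conjugated.
π-electron count: 4 × 2 = 8 from the double-bond units + 0 from the BH atom = 8.

8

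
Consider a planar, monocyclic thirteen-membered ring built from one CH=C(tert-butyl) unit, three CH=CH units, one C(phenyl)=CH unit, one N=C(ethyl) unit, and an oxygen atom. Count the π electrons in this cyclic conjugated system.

Check conjugation: each doubly-bonded ring atom is sp² with one p-orbital electron; the doubly-bonded nitrogens are pyridine-type — their lone pairs lie in the ring plane, leaving one electron in the p orbital; the oxygen donates one lone pair from its p orbital — every position has a p orbital, so the cyclic π system is continuous.
Counting π electrons: 6 × 2 = 12 from the double-bond units + 2 from the O atom = 14.

14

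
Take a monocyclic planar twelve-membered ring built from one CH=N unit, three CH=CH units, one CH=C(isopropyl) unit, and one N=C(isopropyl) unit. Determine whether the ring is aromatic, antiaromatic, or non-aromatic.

All ring atoms are sp² and supply a p orbital to the ring (the double-bond atoms are sp², each contributing one p electron; the doubly-bonded nitrogens are pyridine-type — their lone pairs lie in the ring plane, leaving one electron in the p orbital); the conjugation is uninterrupted.
Tallying contributions gives 6 × 2 = 12 from the 6 double-bond units.
12 = 4(3); a planar, fully conjugated 4n system is antiaromatic.

Antiaromatic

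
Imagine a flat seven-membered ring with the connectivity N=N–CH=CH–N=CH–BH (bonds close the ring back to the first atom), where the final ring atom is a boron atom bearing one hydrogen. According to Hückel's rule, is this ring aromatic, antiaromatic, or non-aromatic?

Every ring atom contributes a p orbital perpendicular to the ring (each doubly-bonded ring atom is sp² with one p-orbital electron; the doubly-bonded nitrogens are pyridine-type — their lone pairs lie in the ring plane, leaving one electron in the p orbital; the boron has an empty p orbital), so the π system is cyclic and fully conjugated.
Counting π electrons: 3 × 2 = 6 from the double-bond units + 0 from the BH atom = 6.
With 6 π electrons (n = 1), the Hückel 4n+2 condition holds.

Aromatic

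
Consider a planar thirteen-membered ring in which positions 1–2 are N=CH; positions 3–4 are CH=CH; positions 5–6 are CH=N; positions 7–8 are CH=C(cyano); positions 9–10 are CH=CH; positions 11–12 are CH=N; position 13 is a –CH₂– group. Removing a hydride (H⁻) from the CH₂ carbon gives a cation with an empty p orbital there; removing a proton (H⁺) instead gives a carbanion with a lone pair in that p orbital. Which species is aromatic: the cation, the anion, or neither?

In both ions every ring atom is sp² and contributes a p orbital, so both rings are fully conjugated.
Cation: 6 × 2 + 0 = 12 π electrons → 4(3), antiaromatic.
Anion: 6 × 2 + 2 = 14 π electrons → 4(3)+2, aromatic.

The anion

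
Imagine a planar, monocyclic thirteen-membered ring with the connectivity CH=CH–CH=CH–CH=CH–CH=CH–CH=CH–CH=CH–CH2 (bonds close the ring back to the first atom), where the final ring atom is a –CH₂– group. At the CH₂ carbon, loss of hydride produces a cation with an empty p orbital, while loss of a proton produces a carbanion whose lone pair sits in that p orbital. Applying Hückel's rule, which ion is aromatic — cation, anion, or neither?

The anion

Both ions have a continuous loop of p orbitals — each ring atom is sp².
Cation: 6 × 2 + 0 = 12 π electrons → 4(3), antiaromatic.
Anion: 6 × 2 + 2 = 14 π electrons → 4(3)+2, aromatic.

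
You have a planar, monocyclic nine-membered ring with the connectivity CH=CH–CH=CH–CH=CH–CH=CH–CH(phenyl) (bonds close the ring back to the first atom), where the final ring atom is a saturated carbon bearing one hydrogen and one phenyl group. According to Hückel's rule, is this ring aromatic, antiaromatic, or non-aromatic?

Non-aromatic

Because that saturated carbon is sp³ and has no p orbital in the ring π system at the CH(phenyl) position, the π system cannot extend all the way around the ring.
Broken conjugation rules out both aromaticity and antiaromaticity.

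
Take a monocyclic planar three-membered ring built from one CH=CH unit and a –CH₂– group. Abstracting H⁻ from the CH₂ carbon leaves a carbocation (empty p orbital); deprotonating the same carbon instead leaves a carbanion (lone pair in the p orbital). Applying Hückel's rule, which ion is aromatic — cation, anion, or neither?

In both ions every ring atom is sp² and contributes a p orbital, so both rings are fully conjugated.
Cation: 1 × 2 + 0 = 2 π electrons → 4(0)+2, aromatic.
Anion: 1 × 2 + 2 = 4 π electrons → 4(1), antiaromatic.

The cation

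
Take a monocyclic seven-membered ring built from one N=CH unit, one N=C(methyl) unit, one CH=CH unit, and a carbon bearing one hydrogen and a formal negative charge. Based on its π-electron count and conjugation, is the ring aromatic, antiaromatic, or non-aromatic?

Antiaromatic

The p orbitals form a continuous loop: every atom in a ring double bond is sp² and brings one electron to the p orbital; the doubly-bonded nitrogens are pyridine-type — their lone pairs lie in the ring plane, leaving one electron in the p orbital; the carbanion's lone pair occupies the p orbital. The ring is fully conjugated.
Adding the contributions, 3 × 2 = 6 from the double-bond units + 2 from the CH(-) atom = 8.
8 is a 4n count (n = 2), so the planar conjugated ring is antiaromatic.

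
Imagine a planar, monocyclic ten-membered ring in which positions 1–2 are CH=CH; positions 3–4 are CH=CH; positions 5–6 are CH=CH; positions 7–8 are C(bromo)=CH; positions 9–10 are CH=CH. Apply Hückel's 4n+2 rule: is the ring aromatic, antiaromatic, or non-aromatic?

Aromatic

The p orbitals form a continuous loop: the double-bond atoms are sp², each contributing one p electron. The ring is fully conjugated.
π-electron count: 5 × 2 = 10 from the 5 double-bond units.
10 = 4(2) + 2, which satisfies Hückel's 4n+2 rule.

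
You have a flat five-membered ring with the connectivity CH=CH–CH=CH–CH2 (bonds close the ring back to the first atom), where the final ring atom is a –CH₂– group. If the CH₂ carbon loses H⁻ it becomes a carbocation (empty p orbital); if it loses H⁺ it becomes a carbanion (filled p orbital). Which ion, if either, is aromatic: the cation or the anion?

In both ions every ring atom is sp² and contributes a p orbital, so both rings are fully conjugated.
Cation: 2 × 2 + 0 = 4 π electrons → 4(1), antiaromatic.
Anion: 2 × 2 + 2 = 6 π electrons → 4(1)+2, aromatic.

The anion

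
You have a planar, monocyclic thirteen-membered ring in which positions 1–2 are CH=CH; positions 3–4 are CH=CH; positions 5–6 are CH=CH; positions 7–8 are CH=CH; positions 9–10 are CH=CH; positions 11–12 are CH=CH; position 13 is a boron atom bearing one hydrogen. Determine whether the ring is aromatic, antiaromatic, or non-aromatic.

Antiaromatic

The p orbitals form a continuous loop: every atom in a ring double bond is sp² and brings one electron to the p orbital; the boron has an empty p orbital. The ring is fully conjugated.
Adding the contributions, 6 × 2 = 12 from the double-bond units + 0 from the BH atom = 12.
12 is a 4n count (n = 3), so the planar conjugated ring is antiaromatic.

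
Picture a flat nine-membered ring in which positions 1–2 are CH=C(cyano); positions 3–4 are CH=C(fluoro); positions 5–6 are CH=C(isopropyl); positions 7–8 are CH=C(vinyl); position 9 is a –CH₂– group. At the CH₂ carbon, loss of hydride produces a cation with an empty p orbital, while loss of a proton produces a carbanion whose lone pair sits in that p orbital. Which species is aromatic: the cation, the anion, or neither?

The anion

Both ions have a continuous loop of p orbitals — each ring atom is sp².
Cation: 4 × 2 + 0 = 8 π electrons → 4(2), antiaromatic.
Anion: 4 × 2 + 2 = 10 π electrons → 4(2)+2, aromatic.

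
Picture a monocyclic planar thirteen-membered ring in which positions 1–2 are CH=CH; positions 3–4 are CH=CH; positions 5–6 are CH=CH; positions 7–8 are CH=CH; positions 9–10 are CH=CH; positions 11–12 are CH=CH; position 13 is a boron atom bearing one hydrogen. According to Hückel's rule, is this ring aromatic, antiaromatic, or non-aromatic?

The p orbitals form a continuous loop: the double-bond atoms are sp², each contributing one p electron; the boron has an empty p orbital. The ring is fully conjugated.
Adding the contributions, 6 × 2 = 12 from the double-bond units + 0 from the BH atom = 12.
A 4n π count (12, n = 3) in a planar conjugated ring means antiaromatic.

Antiaromatic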